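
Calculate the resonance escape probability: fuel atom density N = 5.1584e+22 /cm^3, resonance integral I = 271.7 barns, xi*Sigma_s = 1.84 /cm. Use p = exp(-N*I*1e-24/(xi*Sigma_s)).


p = exp(-N * I * 1e-24 / (xi*Sigma_s))
p = exp(-5.1584e+22 * 271.7 * 1e-24 / 1.84)
p = 4.9199e-04

4.9199e-04


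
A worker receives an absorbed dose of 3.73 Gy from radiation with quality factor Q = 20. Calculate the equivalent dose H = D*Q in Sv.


H = D * Q
H = 3.73 * 20
H = 74.600 Sv

74.600


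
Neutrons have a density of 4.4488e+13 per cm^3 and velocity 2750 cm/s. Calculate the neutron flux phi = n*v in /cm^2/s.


phi = n * v
phi = 4.4488e+13 * 2750
phi = 1.2234e+17 /cm^2/s

1.2234e+17


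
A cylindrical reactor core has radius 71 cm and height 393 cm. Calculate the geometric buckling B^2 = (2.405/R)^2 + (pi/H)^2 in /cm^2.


B^2 = (2.405/R)^2 + (pi/H)^2
B^2 = (2.405/71)^2 + (pi/393)^2
B^2 = 0.0012113 /cm^2

0.0012113


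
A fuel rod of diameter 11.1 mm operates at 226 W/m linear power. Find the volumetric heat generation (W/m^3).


r = D / 2 / 1000 = 11.1 / 2 / 1000 = 0.00555 m
q''' = q' / (pi * r^2)
q''' = 226 / (pi * 0.00555^2)
q''' = 2.3355e+06 W/m^3

2.3355e+06


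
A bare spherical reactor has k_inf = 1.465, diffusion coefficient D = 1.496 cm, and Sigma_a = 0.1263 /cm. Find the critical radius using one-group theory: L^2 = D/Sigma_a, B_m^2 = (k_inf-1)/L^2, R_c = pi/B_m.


L^2 = D / Sigma_a = 1.496 / 0.1263 = 11.84481 cm^2
B_m^2 = (k_inf - 1) / L^2 = (1.465 - 1) / 11.84481 = 0.03925770 /cm^2
For a bare sphere: B_g = pi/R, so R_c = pi / sqrt(B_m^2)
R_c = pi / sqrt(0.03925770) = 15.856 cm

15.856


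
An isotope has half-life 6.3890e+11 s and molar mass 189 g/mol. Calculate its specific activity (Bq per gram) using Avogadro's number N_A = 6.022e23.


lambda = ln(2) / t_half = ln(2) / 6.3890e+11 = 1.084907e-12 /s
SA = lambda * N_A / M
SA = 1.084907e-12 * 6.022e23 / 189
SA = 3.4568e+09 Bq/g

3.4568e+09


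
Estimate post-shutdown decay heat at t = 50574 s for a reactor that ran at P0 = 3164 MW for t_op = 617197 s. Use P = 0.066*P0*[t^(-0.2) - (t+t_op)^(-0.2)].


P/P0 = 0.066 * [t^(-0.2) - (t + t_op)^(-0.2)]
P/P0 = 0.066 * [50574^(-0.2) - (50574 + 617197)^(-0.2)]
P/P0 = 0.066 * [0.1146079 - 0.06840290] = 0.003049530
P = 3164 * 0.003049530 = 9.6487 MW

9.6487


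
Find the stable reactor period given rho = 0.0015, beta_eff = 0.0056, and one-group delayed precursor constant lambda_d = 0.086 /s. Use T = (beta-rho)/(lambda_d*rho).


T = (beta - rho) / (lambda_d * rho)
T = (0.0056 - 0.0015) / (0.086 * 0.0015)
T = 31.783 s

31.783


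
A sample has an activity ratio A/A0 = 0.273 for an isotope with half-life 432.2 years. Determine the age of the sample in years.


lambda = ln(2) / t_half = ln(2) / 432.2 = 0.001603765 /yr
t = -ln(A/A0) / lambda
t = -ln(0.273) / 0.001603765
t = 809.52 yr

809.52


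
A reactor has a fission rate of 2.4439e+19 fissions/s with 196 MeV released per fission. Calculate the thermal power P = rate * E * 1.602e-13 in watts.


P = fission_rate * E_MeV * 1.602e-13
P = 2.4439e+19 * 196 * 1.602e-13
P = 7.6737e+08 W

7.6737e+08


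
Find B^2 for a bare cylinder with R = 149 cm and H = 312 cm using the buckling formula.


B^2 = (2.405/R)^2 + (pi/H)^2
B^2 = (2.405/149)^2 + (pi/312)^2
B^2 = 3.6192e-04 /cm^2

3.6192e-04


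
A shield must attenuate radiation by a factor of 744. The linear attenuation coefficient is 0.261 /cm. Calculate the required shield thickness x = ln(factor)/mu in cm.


x = ln(factor) / mu
x = ln(744) / 0.261
x = 25.333 cm

25.333


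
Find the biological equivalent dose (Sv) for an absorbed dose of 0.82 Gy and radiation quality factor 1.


H = D * Q
H = 0.82 * 1
H = 0.82000 Sv

0.82000


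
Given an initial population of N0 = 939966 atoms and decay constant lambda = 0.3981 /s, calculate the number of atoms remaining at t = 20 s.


N = N0 * exp(-lambda * t)
N = 939966 * exp(-0.3981 * 20)
N = 327.54

327.54


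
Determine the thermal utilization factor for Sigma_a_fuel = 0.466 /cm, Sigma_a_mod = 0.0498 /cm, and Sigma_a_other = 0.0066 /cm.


f = Sigma_a_fuel / (Sigma_a_fuel + Sigma_a_mod + Sigma_a_other)
f = 0.466 / (0.466 + 0.0498 + 0.0066)
f = 0.89204

0.89204


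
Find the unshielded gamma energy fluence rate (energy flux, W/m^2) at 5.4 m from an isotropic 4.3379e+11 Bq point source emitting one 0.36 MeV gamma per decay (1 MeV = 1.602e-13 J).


psi = A * E * 1.602e-13 / (4*pi*r^2)
psi = 4.3379e+11 * 0.36 * 1.602e-13 / (4*pi*5.4^2)
psi = 6.8273e-05 W/m^2

6.8273e-05


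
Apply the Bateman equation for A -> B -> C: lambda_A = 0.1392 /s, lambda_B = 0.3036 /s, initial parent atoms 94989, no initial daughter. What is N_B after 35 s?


N_B(t) = lambda_A * N_A0 / (lambda_B - lambda_A) * [exp(-lambda_A*t) - exp(-lambda_B*t)]
exp(-0.1392*35) = 0.007658034; exp(-0.3036*35) = 2.427654e-05
N_B = 0.1392 * 94989 / (0.3036 - 0.1392) * (0.007658034 - 2.427654e-05)
N_B = 613.97

613.97


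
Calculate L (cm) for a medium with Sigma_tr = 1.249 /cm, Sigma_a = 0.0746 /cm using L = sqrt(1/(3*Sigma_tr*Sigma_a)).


D = 1 / (3 * Sigma_tr) = 1 / (3 * 1.249) = 0.2668802 cm
L = sqrt(D / Sigma_a)
L = sqrt(0.2668802 / 0.0746)
L = 1.8914 cm

1.8914


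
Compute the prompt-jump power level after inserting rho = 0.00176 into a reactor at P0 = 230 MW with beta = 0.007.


P1/P0 = beta / (beta - rho)
P1/P0 = 0.007 / (0.007 - 0.00176) = 1.335878
P1 = 230 * 1.335878 = 307.25 MW

307.25


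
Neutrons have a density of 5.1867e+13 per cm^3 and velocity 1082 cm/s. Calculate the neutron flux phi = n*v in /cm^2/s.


phi = n * v
phi = 5.1867e+13 * 1082
phi = 5.6120e+16 /cm^2/s

5.6120e+16


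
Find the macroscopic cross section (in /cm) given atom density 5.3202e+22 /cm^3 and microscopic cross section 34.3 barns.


Sigma = N * sigma_barns * 1e-24
Sigma = 5.3202e+22 * 34.3 * 1e-24
Sigma = 1.8248 /cm

1.8248


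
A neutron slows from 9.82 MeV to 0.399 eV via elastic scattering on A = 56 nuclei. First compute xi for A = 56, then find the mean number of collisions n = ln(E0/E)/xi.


xi = 1 + (A-1)^2/(2A)*ln((A-1)/(A+1)) = 0.03529286 (for A = 56)
n = ln(E0/E) / xi
n = ln(9.82e6 / 0.399) / 0.03529286
n = ln(2.461153e+07) / 0.03529286 = 482.21

482.21


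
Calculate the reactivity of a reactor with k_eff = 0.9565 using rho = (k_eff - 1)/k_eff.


rho = (k_eff - 1) / k_eff
rho = (0.9565 - 1) / 0.9565
rho = -0.045478

-0.045478


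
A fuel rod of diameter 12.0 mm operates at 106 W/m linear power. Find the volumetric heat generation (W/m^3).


r = D / 2 / 1000 = 12.0 / 2 / 1000 = 0.006 m
q''' = q' / (pi * r^2)
q''' = 106 / (pi * 0.006^2)
q''' = 937246 W/m^3

937246


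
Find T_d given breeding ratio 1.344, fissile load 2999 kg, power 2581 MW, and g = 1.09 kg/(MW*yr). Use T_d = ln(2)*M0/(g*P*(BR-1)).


Breeding gain G = BR - 1 = 1.344 - 1 = 0.344
Fissile production rate = g * P * G = 1.09 * 2581 * 0.344 = 967.77176 kg/yr
T_d = ln(2) * M0 / (g * P * G)
T_d = ln(2) * 2999 / 967.77176 = 2.1480 yr

2.1480


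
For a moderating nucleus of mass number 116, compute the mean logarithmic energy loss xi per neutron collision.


xi = 1 + (A-1)^2/(2A) * ln((A-1)/(A+1))
xi = 1 + (116-1)^2/(2*116) * ln((116-1)/(116 +1))
xi = 0.017143

0.017143


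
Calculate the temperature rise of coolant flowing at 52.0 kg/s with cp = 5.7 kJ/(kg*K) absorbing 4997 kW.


dT = Q / (m_dot * cp)
dT = 4997 / (52.0 * 5.7)
dT = 16.859 C

16.859


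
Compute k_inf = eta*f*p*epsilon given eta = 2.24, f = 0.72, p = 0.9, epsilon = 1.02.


k_inf = eta * f * p * epsilon
k_inf = 2.24 * 0.72 * 0.9 * 1.02
k_inf = 1.4806

1.4806


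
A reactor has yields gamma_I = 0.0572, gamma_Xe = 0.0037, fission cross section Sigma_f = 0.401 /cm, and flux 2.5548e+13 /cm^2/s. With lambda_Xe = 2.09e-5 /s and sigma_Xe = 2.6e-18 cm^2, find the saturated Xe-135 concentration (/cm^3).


Xe_eq = (gamma_I + gamma_Xe) * Sigma_f * phi / (lambda_Xe + sigma_Xe * phi)
Numerator = (0.0572 + 0.0037) * 0.401 * 2.5548e+13 = 6.239052e+11
Denominator = 2.09e-5 + 2.6e-18 * 2.5548e+13 = 8.732480e-05
Xe_eq = 6.239052e+11 / 8.732480e-05 = 7.1447e+15 /cm^3

7.1447e+15


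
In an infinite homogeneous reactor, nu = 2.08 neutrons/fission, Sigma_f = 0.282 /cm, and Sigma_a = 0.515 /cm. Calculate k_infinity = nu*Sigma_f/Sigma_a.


k_inf = nu * Sigma_f / Sigma_a
k_inf = 2.08 * 0.282 / 0.515
k_inf = 1.1390

1.1390


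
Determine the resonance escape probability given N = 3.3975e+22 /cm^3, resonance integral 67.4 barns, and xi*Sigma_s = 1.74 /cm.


p = exp(-N * I * 1e-24 / (xi*Sigma_s))
p = exp(-3.3975e+22 * 67.4 * 1e-24 / 1.74)
p = 0.26819

0.26819


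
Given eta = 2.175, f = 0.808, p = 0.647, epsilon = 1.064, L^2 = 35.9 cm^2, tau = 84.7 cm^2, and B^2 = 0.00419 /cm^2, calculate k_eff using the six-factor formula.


k_inf = eta*f*p*eps = 2.175*0.808*0.647*1.064 = 1.209808
P_TNL = 1/(1 + L^2*B^2) = 1/(1 + 35.9*0.00419) = 0.8692470
P_FNL = exp(-B^2*tau) = exp(-0.00419*84.7) = 0.7012485
k_eff = k_inf * P_TNL * P_FNL = 1.209808 * 0.8692470 * 0.7012485
k_eff = 0.73745

0.73745


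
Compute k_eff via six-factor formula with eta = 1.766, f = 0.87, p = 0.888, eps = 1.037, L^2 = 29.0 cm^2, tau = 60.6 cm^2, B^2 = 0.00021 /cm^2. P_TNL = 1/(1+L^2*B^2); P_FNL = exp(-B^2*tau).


k_inf = eta*f*p*eps = 1.766*0.87*0.888*1.037 = 1.414822
P_TNL = 1/(1 + L^2*B^2) = 1/(1 + 29.0*0.00021) = 0.9939469
P_FNL = exp(-B^2*tau) = exp(-0.00021*60.6) = 0.9873546
k_eff = k_inf * P_TNL * P_FNL = 1.414822 * 0.9939469 * 0.9873546
k_eff = 1.3885

1.3885


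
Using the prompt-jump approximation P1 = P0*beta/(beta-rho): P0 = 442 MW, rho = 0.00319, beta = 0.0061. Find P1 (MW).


P1/P0 = beta / (beta - rho)
P1/P0 = 0.0061 / (0.0061 - 0.00319) = 2.096220
P1 = 442 * 2.096220 = 926.53 MW

926.53


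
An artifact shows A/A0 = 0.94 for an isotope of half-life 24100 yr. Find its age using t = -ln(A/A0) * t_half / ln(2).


lambda = ln(2) / t_half = ln(2) / 24100 = 2.876129e-05 /yr
t = -ln(A/A0) / lambda
t = -ln(0.94) / 2.876129e-05
t = 2151.3 yr

2151.3


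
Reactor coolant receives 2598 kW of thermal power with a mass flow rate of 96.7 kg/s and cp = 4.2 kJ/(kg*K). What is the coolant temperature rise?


dT = Q / (m_dot * cp)
dT = 2598 / (96.7 * 4.2)
dT = 6.3968 C

6.3968


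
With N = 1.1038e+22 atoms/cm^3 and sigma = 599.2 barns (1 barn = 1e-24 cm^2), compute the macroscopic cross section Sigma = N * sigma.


Sigma = N * sigma_barns * 1e-24
Sigma = 1.1038e+22 * 599.2 * 1e-24
Sigma = 6.6140 /cm

6.6140


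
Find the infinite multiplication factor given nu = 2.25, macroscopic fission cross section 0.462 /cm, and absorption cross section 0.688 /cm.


k_inf = nu * Sigma_f / Sigma_a
k_inf = 2.25 * 0.462 / 0.688
k_inf = 1.5109

1.5109


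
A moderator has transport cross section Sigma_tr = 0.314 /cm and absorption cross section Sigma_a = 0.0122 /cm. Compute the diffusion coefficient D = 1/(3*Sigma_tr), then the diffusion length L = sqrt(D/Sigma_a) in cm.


D = 1 / (3 * Sigma_tr) = 1 / (3 * 0.314) = 1.061571 cm
L = sqrt(D / Sigma_a)
L = sqrt(1.061571 / 0.0122)
L = 9.3281 cm

9.3281


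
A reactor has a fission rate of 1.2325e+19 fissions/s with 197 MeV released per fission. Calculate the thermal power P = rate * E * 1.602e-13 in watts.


P = fission_rate * E_MeV * 1.602e-13
P = 1.2325e+19 * 197 * 1.602e-13
P = 3.8897e+08 W

3.8897e+08


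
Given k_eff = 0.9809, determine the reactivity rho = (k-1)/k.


rho = (k_eff - 1) / k_eff
rho = (0.9809 - 1) / 0.9809
rho = -0.019472

-0.019472


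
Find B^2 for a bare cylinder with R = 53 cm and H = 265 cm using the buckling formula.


B^2 = (2.405/R)^2 + (pi/H)^2
B^2 = (2.405/53)^2 + (pi/265)^2
B^2 = 0.0021996 /cm^2

0.0021996


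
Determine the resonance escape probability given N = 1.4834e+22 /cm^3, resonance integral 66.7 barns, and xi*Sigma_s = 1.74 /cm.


p = exp(-N * I * 1e-24 / (xi*Sigma_s))
p = exp(-1.4834e+22 * 66.7 * 1e-24 / 1.74)
p = 0.56630

0.56630


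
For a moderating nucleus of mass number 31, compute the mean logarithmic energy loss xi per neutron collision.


xi = 1 + (A-1)^2/(2A) * ln((A-1)/(A+1))
xi = 1 + (31-1)^2/(2*31) * ln((31-1)/(31 +1))
xi = 0.063150

0.063150


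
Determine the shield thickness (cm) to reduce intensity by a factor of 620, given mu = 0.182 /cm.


x = ln(factor) / mu
x = ln(620) / 0.182
x = 35.328 cm

35.328


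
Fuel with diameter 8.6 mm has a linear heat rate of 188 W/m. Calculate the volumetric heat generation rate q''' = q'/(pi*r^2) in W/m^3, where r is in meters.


r = D / 2 / 1000 = 8.6 / 2 / 1000 = 0.0043 m
q''' = q' / (pi * r^2)
q''' = 188 / (pi * 0.0043^2)
q''' = 3.2365e+06 W/m^3

3.2365e+06


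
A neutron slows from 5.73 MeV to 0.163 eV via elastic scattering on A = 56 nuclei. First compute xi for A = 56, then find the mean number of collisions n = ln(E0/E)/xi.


xi = 1 + (A-1)^2/(2A)*ln((A-1)/(A+1)) = 0.03529286 (for A = 56)
n = ln(E0/E) / xi
n = ln(5.73e6 / 0.163) / 0.03529286
n = ln(3.515337e+07) / 0.03529286 = 492.32

492.32


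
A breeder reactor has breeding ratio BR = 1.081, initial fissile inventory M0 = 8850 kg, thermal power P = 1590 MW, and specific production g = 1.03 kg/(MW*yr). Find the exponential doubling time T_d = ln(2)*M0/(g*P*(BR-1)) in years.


Breeding gain G = BR - 1 = 1.081 - 1 = 0.081
Fissile production rate = g * P * G = 1.03 * 1590 * 0.081 = 132.6537 kg/yr
T_d = ln(2) * M0 / (g * P * G)
T_d = ln(2) * 8850 / 132.6537 = 46.243 yr

46.243


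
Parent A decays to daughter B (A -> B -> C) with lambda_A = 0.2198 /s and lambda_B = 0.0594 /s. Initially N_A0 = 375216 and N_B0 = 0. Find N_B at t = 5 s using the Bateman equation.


N_B(t) = lambda_A * N_A0 / (lambda_B - lambda_A) * [exp(-lambda_A*t) - exp(-lambda_B*t)]
exp(-0.2198*5) = 0.3332041; exp(-0.0594*5) = 0.7430440
N_B = 0.2198 * 375216 / (0.0594 - 0.2198) * (0.3332041 - 0.7430440)
N_B = 210726

210726


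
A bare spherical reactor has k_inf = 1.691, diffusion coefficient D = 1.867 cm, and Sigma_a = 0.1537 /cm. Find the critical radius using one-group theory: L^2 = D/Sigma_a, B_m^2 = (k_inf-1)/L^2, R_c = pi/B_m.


L^2 = D / Sigma_a = 1.867 / 0.1537 = 12.14704 cm^2
B_m^2 = (k_inf - 1) / L^2 = (1.691 - 1) / 12.14704 = 0.05688629 /cm^2
For a bare sphere: B_g = pi/R, so R_c = pi / sqrt(B_m^2)
R_c = pi / sqrt(0.05688629) = 13.172 cm

13.172


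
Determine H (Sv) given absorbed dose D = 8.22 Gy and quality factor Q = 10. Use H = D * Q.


H = D * Q
H = 8.22 * 10
H = 82.200 Sv

82.200


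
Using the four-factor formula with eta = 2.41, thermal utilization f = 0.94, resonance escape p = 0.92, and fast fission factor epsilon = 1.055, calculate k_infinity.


k_inf = eta * f * p * epsilon
k_inf = 2.41 * 0.94 * 0.92 * 1.055
k_inf = 2.1988

2.1988


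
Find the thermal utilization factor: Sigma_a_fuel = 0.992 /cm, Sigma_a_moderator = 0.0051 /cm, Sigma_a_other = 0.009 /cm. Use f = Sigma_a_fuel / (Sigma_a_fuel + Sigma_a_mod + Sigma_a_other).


f = Sigma_a_fuel / (Sigma_a_fuel + Sigma_a_mod + Sigma_a_other)
f = 0.992 / (0.992 + 0.0051 + 0.009)
f = 0.98599

0.98599


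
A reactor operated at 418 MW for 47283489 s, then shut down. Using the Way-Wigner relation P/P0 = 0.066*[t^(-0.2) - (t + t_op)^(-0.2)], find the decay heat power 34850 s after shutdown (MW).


P/P0 = 0.066 * [t^(-0.2) - (t + t_op)^(-0.2)]
P/P0 = 0.066 * [34850^(-0.2) - (34850 + 47283489)^(-0.2)]
P/P0 = 0.066 * [0.1234694 - 0.02917387] = 0.006223505
P = 418 * 0.006223505 = 2.6014 MW

2.6014


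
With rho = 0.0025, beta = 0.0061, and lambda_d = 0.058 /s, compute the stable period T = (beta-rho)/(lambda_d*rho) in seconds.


T = (beta - rho) / (lambda_d * rho)
T = (0.0061 - 0.0025) / (0.058 * 0.0025)
T = 24.828 s

24.828


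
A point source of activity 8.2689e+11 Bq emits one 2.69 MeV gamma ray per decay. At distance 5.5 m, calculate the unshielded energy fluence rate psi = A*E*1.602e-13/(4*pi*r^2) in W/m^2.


psi = A * E * 1.602e-13 / (4*pi*r^2)
psi = 8.2689e+11 * 2.69 * 1.602e-13 / (4*pi*5.5^2)
psi = 9.3741e-04 W/m^2

9.3741e-04


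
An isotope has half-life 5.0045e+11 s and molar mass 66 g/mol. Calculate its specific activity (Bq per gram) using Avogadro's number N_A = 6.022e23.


lambda = ln(2) / t_half = ln(2) / 5.0045e+11 = 1.385048e-12 /s
SA = lambda * N_A / M
SA = 1.385048e-12 * 6.022e23 / 66
SA = 1.2638e+10 Bq/g

1.2638e+10


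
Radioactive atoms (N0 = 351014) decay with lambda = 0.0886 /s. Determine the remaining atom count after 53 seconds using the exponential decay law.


N = N0 * exp(-lambda * t)
N = 351014 * exp(-0.0886 * 53)
N = 3206.0

3206.0


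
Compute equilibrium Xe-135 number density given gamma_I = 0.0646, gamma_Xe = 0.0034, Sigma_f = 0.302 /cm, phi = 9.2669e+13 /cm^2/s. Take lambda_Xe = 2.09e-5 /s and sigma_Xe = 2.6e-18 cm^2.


Xe_eq = (gamma_I + gamma_Xe) * Sigma_f * phi / (lambda_Xe + sigma_Xe * phi)
Numerator = (0.0646 + 0.0034) * 0.302 * 9.2669e+13 = 1.903051e+12
Denominator = 2.09e-5 + 2.6e-18 * 9.2669e+13 = 2.618394e-04
Xe_eq = 1.903051e+12 / 2.618394e-04 = 7.2680e+15 /cm^3

7.2680e+15


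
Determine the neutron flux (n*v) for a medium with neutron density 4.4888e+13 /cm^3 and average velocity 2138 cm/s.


phi = n * v
phi = 4.4888e+13 * 2138
phi = 9.5971e+16 /cm^2/s

9.5971e+16


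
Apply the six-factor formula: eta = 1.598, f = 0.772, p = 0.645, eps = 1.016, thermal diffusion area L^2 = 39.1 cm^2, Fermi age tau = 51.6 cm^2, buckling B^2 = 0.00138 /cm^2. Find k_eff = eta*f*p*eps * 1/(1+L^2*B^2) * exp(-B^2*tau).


k_inf = eta*f*p*eps = 1.598*0.772*0.645*1.016 = 0.8084394
P_TNL = 1/(1 + L^2*B^2) = 1/(1 + 39.1*0.00138) = 0.9488044
P_FNL = exp(-B^2*tau) = exp(-0.00138*51.6) = 0.9312682
k_eff = k_inf * P_TNL * P_FNL = 0.8084394 * 0.9488044 * 0.9312682
k_eff = 0.71433

0.71433


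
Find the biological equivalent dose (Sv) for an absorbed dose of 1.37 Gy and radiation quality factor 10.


H = D * Q
H = 1.37 * 10
H = 13.700 Sv

13.700


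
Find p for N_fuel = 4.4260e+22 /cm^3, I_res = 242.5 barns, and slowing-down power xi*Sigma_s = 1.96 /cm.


p = exp(-N * I * 1e-24 / (xi*Sigma_s))
p = exp(-4.4260e+22 * 242.5 * 1e-24 / 1.96)
p = 0.0041858

0.0041858


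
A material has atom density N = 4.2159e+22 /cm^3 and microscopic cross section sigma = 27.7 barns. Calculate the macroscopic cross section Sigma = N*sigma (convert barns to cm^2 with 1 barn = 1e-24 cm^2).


Sigma = N * sigma_barns * 1e-24
Sigma = 4.2159e+22 * 27.7 * 1e-24
Sigma = 1.1678 /cm

1.1678


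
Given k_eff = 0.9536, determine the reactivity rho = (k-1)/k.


rho = (k_eff - 1) / k_eff
rho = (0.9536 - 1) / 0.9536
rho = -0.048658

-0.048658


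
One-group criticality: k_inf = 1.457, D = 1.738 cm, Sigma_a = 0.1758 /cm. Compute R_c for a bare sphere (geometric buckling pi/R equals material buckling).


L^2 = D / Sigma_a = 1.738 / 0.1758 = 9.886234 cm^2
B_m^2 = (k_inf - 1) / L^2 = (1.457 - 1) / 9.886234 = 0.04622589 /cm^2
For a bare sphere: B_g = pi/R, so R_c = pi / sqrt(B_m^2)
R_c = pi / sqrt(0.04622589) = 14.612 cm

14.612


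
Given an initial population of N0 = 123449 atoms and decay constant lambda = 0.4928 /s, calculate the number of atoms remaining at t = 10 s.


N = N0 * exp(-lambda * t)
N = 123449 * exp(-0.4928 * 10)
N = 893.89

893.89


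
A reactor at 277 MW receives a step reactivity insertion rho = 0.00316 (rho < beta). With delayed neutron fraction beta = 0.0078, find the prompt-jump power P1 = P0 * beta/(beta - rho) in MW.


P1/P0 = beta / (beta - rho)
P1/P0 = 0.0078 / (0.0078 - 0.00316) = 1.681034
P1 = 277 * 1.681034 = 465.65 MW

465.65


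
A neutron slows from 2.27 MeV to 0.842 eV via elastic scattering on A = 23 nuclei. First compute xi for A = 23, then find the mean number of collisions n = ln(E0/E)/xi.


xi = 1 + (A-1)^2/(2A)*ln((A-1)/(A+1)) = 0.08448899 (for A = 23)
n = ln(E0/E) / xi
n = ln(2.27e6 / 0.842) / 0.08448899
n = ln(2.695962e+06) / 0.08448899 = 175.26

175.26


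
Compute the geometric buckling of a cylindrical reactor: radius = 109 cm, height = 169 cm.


B^2 = (2.405/R)^2 + (pi/H)^2
B^2 = (2.405/109)^2 + (pi/169)^2
B^2 = 8.3239e-04 /cm^2

8.3239e-04


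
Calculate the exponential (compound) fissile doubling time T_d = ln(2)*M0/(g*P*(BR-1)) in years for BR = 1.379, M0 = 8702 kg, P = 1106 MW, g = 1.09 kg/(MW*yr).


Breeding gain G = BR - 1 = 1.379 - 1 = 0.379
Fissile production rate = g * P * G = 1.09 * 1106 * 0.379 = 456.89966 kg/yr
T_d = ln(2) * M0 / (g * P * G)
T_d = ln(2) * 8702 / 456.89966 = 13.202 yr

13.202


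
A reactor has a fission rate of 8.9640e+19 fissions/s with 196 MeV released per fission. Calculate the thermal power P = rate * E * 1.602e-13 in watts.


P = fission_rate * E_MeV * 1.602e-13
P = 8.9640e+19 * 196 * 1.602e-13
P = 2.8146e+09 W

2.8146e+09


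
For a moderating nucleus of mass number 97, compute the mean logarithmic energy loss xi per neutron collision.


xi = 1 + (A-1)^2/(2A) * ln((A-1)/(A+1))
xi = 1 + (97-1)^2/(2*97) * ln((97-1)/(97 +1))
xi = 0.020478

0.020478


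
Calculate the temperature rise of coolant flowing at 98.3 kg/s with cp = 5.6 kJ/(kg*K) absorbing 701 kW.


dT = Q / (m_dot * cp)
dT = 701 / (98.3 * 5.6)
dT = 1.2734 C

1.2734


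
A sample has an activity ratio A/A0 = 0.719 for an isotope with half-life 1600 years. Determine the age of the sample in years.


lambda = ln(2) / t_half = ln(2) / 1600 = 4.332170e-04 /yr
t = -ln(A/A0) / lambda
t = -ln(0.719) / 4.332170e-04
t = 761.50 yr

761.50


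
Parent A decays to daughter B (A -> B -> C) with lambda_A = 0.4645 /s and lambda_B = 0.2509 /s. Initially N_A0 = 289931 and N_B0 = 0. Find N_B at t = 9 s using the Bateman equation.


N_B(t) = lambda_A * N_A0 / (lambda_B - lambda_A) * [exp(-lambda_A*t) - exp(-lambda_B*t)]
exp(-0.4645*9) = 0.01529086; exp(-0.2509*9) = 0.1045489
N_B = 0.4645 * 289931 / (0.2509 - 0.4645) * (0.01529086 - 0.1045489)
N_B = 56276

56276


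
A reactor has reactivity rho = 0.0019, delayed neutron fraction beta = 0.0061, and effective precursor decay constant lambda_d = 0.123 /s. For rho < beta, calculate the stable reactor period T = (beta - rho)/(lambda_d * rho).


T = (beta - rho) / (lambda_d * rho)
T = (0.0061 - 0.0019) / (0.123 * 0.0019)
T = 17.972 s

17.972


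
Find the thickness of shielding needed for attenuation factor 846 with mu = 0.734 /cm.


x = ln(factor) / mu
x = ln(846) / 0.734
x = 9.1833 cm

9.1833


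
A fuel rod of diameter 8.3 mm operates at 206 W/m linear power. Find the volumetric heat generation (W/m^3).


r = D / 2 / 1000 = 8.3 / 2 / 1000 = 0.00415 m
q''' = q' / (pi * r^2)
q''' = 206 / (pi * 0.00415^2)
q''' = 3.8073e+06 W/m^3

3.8073e+06


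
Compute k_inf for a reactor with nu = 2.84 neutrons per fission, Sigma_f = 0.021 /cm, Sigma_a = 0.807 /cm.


k_inf = nu * Sigma_f / Sigma_a
k_inf = 2.84 * 0.021 / 0.807
k_inf = 0.073903

0.073903


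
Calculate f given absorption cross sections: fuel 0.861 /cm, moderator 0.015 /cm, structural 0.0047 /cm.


f = Sigma_a_fuel / (Sigma_a_fuel + Sigma_a_mod + Sigma_a_other)
f = 0.861 / (0.861 + 0.015 + 0.0047)
f = 0.97763

0.97763


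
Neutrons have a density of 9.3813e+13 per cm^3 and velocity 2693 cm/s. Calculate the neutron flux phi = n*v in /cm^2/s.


phi = n * v
phi = 9.3813e+13 * 2693
phi = 2.5264e+17 /cm^2/s

2.5264e+17


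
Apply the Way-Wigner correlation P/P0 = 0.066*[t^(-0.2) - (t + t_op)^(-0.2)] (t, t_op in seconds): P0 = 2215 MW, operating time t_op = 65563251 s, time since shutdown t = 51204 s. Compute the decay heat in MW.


P/P0 = 0.066 * [t^(-0.2) - (t + t_op)^(-0.2)]
P/P0 = 0.066 * [51204^(-0.2) - (51204 + 65563251)^(-0.2)]
P/P0 = 0.066 * [0.1143245 - 0.02732751] = 0.005741801
P = 2215 * 0.005741801 = 12.718 MW

12.718


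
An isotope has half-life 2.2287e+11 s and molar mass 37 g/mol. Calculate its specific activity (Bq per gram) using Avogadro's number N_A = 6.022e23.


lambda = ln(2) / t_half = ln(2) / 2.2287e+11 = 3.110096e-12 /s
SA = lambda * N_A / M
SA = 3.110096e-12 * 6.022e23 / 37
SA = 5.0619e+10 Bq/g

5.0619e+10


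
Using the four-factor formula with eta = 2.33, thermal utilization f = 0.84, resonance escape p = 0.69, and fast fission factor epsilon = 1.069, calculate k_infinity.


k_inf = eta * f * p * epsilon
k_inf = 2.33 * 0.84 * 0.69 * 1.069
k_inf = 1.4437

1.4437


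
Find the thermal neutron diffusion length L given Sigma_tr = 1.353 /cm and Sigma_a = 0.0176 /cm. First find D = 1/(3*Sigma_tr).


D = 1 / (3 * Sigma_tr) = 1 / (3 * 1.353) = 0.2463661 cm
L = sqrt(D / Sigma_a)
L = sqrt(0.2463661 / 0.0176)
L = 3.7414 cm

3.7414


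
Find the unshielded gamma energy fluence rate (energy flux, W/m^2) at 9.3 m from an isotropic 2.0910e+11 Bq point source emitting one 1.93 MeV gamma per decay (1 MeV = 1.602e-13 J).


psi = A * E * 1.602e-13 / (4*pi*r^2)
psi = 2.0910e+11 * 1.93 * 1.602e-13 / (4*pi*9.3^2)
psi = 5.9484e-05 W/m^2

5.9484e-05


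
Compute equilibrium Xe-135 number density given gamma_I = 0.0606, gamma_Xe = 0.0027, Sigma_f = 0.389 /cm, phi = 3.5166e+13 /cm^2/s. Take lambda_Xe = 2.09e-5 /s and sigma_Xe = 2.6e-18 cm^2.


Xe_eq = (gamma_I + gamma_Xe) * Sigma_f * phi / (lambda_Xe + sigma_Xe * phi)
Numerator = (0.0606 + 0.0027) * 0.389 * 3.5166e+13 = 8.659170e+11
Denominator = 2.09e-5 + 2.6e-18 * 3.5166e+13 = 1.123316e-04
Xe_eq = 8.659170e+11 / 1.123316e-04 = 7.7086e+15 /cm^3

7.7086e+15


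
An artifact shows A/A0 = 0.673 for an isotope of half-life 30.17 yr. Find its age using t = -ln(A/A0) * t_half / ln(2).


lambda = ln(2) / t_half = ln(2) / 30.17 = 0.02297472 /yr
t = -ln(A/A0) / lambda
t = -ln(0.673) / 0.02297472
t = 17.237 yr

17.237


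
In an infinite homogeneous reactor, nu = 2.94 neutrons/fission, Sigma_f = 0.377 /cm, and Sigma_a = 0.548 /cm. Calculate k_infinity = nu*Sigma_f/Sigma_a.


k_inf = nu * Sigma_f / Sigma_a
k_inf = 2.94 * 0.377 / 0.548
k_inf = 2.0226

2.0226


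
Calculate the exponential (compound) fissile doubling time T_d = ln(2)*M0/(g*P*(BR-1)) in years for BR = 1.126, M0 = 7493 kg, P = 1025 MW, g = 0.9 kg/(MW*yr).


Breeding gain G = BR - 1 = 1.126 - 1 = 0.126
Fissile production rate = g * P * G = 0.9 * 1025 * 0.126 = 116.235 kg/yr
T_d = ln(2) * M0 / (g * P * G)
T_d = ln(2) * 7493 / 116.235 = 44.683 yr

44.683


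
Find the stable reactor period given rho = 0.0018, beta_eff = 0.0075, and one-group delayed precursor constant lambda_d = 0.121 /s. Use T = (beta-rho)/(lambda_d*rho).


T = (beta - rho) / (lambda_d * rho)
T = (0.0075 - 0.0018) / (0.121 * 0.0018)
T = 26.171 s

26.171


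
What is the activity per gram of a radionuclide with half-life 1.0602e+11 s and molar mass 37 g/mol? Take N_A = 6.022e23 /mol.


lambda = ln(2) / t_half = ln(2) / 1.0602e+11 = 6.537891e-12 /s
SA = lambda * N_A / M
SA = 6.537891e-12 * 6.022e23 / 37
SA = 1.0641e+11 Bq/g

1.0641e+11


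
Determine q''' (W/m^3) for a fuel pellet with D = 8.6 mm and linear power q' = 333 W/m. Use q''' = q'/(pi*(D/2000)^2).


r = D / 2 / 1000 = 8.6 / 2 / 1000 = 0.0043 m
q''' = q' / (pi * r^2)
q''' = 333 / (pi * 0.0043^2)
q''' = 5.7327e+06 W/m^3

5.7327e+06


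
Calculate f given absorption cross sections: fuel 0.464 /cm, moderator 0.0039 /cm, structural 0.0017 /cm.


f = Sigma_a_fuel / (Sigma_a_fuel + Sigma_a_mod + Sigma_a_other)
f = 0.464 / (0.464 + 0.0039 + 0.0017)
f = 0.98807

0.98807


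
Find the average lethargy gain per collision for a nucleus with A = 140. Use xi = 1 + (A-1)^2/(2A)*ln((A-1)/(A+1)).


xi = 1 + (A-1)^2/(2A) * ln((A-1)/(A+1))
xi = 1 + (140-1)^2/(2*140) * ln((140-1)/(140 +1))
xi = 0.014218

0.014218


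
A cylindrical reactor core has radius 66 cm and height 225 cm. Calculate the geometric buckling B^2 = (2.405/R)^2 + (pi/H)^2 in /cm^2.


B^2 = (2.405/R)^2 + (pi/H)^2
B^2 = (2.405/66)^2 + (pi/225)^2
B^2 = 0.0015228 /cm^2

0.0015228


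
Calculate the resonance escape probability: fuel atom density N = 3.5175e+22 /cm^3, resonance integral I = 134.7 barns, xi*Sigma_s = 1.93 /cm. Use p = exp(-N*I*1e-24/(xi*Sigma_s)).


p = exp(-N * I * 1e-24 / (xi*Sigma_s))
p = exp(-3.5175e+22 * 134.7 * 1e-24 / 1.93)
p = 0.085867

0.085867


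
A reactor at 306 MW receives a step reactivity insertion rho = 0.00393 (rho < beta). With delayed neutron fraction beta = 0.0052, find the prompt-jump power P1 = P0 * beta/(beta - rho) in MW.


P1/P0 = beta / (beta - rho)
P1/P0 = 0.0052 / (0.0052 - 0.00393) = 4.094488
P1 = 306 * 4.094488 = 1252.9 MW

1252.9


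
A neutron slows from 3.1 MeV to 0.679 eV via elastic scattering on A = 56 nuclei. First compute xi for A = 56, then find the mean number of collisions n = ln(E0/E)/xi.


xi = 1 + (A-1)^2/(2A)*ln((A-1)/(A+1)) = 0.03529286 (for A = 56)
n = ln(E0/E) / xi
n = ln(3.1e6 / 0.679) / 0.03529286
n = ln(4.565538e+06) / 0.03529286 = 434.48

434.48


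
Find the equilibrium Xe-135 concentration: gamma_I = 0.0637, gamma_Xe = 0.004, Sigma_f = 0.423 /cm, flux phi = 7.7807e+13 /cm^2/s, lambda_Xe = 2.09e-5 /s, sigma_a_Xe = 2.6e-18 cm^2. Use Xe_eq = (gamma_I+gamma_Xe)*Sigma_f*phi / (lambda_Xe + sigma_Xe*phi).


Xe_eq = (gamma_I + gamma_Xe) * Sigma_f * phi / (lambda_Xe + sigma_Xe * phi)
Numerator = (0.0637 + 0.004) * 0.423 * 7.7807e+13 = 2.228167e+12
Denominator = 2.09e-5 + 2.6e-18 * 7.7807e+13 = 2.231982e-04
Xe_eq = 2.228167e+12 / 2.231982e-04 = 9.9829e+15 /cm^3

9.9829e+15


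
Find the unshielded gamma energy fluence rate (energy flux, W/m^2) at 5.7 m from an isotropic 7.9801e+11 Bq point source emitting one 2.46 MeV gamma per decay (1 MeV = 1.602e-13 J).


psi = A * E * 1.602e-13 / (4*pi*r^2)
psi = 7.9801e+11 * 2.46 * 1.602e-13 / (4*pi*5.7^2)
psi = 7.7028e-04 W/m^2

7.7028e-04


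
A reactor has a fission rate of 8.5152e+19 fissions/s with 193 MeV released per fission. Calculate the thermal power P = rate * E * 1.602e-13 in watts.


P = fission_rate * E_MeV * 1.602e-13
P = 8.5152e+19 * 193 * 1.602e-13
P = 2.6328e+09 W

2.6328e+09


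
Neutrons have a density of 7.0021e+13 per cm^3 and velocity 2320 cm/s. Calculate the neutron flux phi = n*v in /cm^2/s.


phi = n * v
phi = 7.0021e+13 * 2320
phi = 1.6245e+17 /cm^2/s

1.6245e+17


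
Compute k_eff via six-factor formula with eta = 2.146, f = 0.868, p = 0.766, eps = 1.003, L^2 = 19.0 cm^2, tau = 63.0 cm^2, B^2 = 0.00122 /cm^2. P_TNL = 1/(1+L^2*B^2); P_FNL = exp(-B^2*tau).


k_inf = eta*f*p*eps = 2.146*0.868*0.766*1.003 = 1.431130
P_TNL = 1/(1 + L^2*B^2) = 1/(1 + 19.0*0.00122) = 0.9773451
P_FNL = exp(-B^2*tau) = exp(-0.00122*63.0) = 0.9260195
k_eff = k_inf * P_TNL * P_FNL = 1.431130 * 0.9773451 * 0.9260195
k_eff = 1.2952

1.2952


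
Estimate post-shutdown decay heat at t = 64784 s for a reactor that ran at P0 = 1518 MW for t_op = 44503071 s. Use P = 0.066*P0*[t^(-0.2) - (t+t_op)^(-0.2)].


P/P0 = 0.066 * [t^(-0.2) - (t + t_op)^(-0.2)]
P/P0 = 0.066 * [64784^(-0.2) - (64784 + 44503071)^(-0.2)]
P/P0 = 0.066 * [0.1090703 - 0.02952539] = 0.005249964
P = 1518 * 0.005249964 = 7.9694 MW

7.9694


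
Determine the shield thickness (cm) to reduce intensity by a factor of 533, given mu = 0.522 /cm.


x = ln(factor) / mu
x = ln(533) / 0.522
x = 12.028 cm

12.028


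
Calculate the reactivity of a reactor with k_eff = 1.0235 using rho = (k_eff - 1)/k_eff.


rho = (k_eff - 1) / k_eff
rho = (1.0235 - 1) / 1.0235
rho = 0.022960

0.022960


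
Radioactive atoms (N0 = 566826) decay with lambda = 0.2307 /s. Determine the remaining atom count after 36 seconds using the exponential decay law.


N = N0 * exp(-lambda * t)
N = 566826 * exp(-0.2307 * 36)
N = 140.14

140.14


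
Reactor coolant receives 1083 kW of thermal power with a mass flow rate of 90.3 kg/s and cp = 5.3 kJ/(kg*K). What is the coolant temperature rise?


dT = Q / (m_dot * cp)
dT = 1083 / (90.3 * 5.3)
dT = 2.2629 C

2.2629


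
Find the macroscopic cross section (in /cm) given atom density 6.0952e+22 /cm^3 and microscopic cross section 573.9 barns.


Sigma = N * sigma_barns * 1e-24
Sigma = 6.0952e+22 * 573.9 * 1e-24
Sigma = 34.980 /cm

34.980


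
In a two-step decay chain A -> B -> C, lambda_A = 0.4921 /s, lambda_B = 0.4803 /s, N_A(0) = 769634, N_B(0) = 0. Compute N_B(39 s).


N_B(t) = lambda_A * N_A0 / (lambda_B - lambda_A) * [exp(-lambda_A*t) - exp(-lambda_B*t)]
exp(-0.4921*39) = 4.624489e-09; exp(-0.4803*39) = 7.326998e-09
N_B = 0.4921 * 769634 / (0.4803 - 0.4921) * (4.624489e-09 - 7.326998e-09)
N_B = 0.086741

0.086741


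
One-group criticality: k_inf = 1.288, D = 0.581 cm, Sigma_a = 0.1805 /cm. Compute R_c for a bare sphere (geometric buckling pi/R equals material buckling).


L^2 = D / Sigma_a = 0.581 / 0.1805 = 3.218837 cm^2
B_m^2 = (k_inf - 1) / L^2 = (1.288 - 1) / 3.218837 = 0.08947331 /cm^2
For a bare sphere: B_g = pi/R, so R_c = pi / sqrt(B_m^2)
R_c = pi / sqrt(0.08947331) = 10.503 cm

10.503


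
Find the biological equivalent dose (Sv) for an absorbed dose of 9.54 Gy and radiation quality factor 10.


H = D * Q
H = 9.54 * 10
H = 95.400 Sv

95.400


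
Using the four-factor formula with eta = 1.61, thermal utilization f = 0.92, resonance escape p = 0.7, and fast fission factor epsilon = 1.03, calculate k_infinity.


k_inf = eta * f * p * epsilon
k_inf = 1.61 * 0.92 * 0.7 * 1.03
k_inf = 1.0679

1.0679


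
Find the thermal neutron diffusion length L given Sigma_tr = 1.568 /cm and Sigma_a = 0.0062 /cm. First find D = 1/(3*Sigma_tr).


D = 1 / (3 * Sigma_tr) = 1 / (3 * 1.568) = 0.2125850 cm
L = sqrt(D / Sigma_a)
L = sqrt(0.2125850 / 0.0062)
L = 5.8556 cm

5.8556


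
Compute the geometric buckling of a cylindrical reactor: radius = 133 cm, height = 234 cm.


B^2 = (2.405/R)^2 + (pi/H)^2
B^2 = (2.405/133)^2 + (pi/234)^2
B^2 = 5.0723e-04 /cm^2

5.0723e-04


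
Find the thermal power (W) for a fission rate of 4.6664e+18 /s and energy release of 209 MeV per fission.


P = fission_rate * E_MeV * 1.602e-13
P = 4.6664e+18 * 209 * 1.602e-13
P = 1.5624e+08 W

1.5624e+08


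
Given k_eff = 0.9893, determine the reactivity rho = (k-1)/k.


rho = (k_eff - 1) / k_eff
rho = (0.9893 - 1) / 0.9893
rho = -0.010816

-0.010816


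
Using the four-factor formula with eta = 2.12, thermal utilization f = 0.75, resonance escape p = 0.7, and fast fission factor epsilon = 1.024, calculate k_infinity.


k_inf = eta * f * p * epsilon
k_inf = 2.12 * 0.75 * 0.7 * 1.024
k_inf = 1.1397

1.1397


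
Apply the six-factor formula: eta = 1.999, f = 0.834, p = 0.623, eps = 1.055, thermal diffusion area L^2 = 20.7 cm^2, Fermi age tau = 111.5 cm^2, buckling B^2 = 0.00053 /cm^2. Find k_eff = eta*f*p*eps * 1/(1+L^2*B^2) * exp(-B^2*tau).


k_inf = eta*f*p*eps = 1.999*0.834*0.623*1.055 = 1.095770
P_TNL = 1/(1 + L^2*B^2) = 1/(1 + 20.7*0.00053) = 0.9891481
P_FNL = exp(-B^2*tau) = exp(-0.00053*111.5) = 0.9426172
k_eff = k_inf * P_TNL * P_FNL = 1.095770 * 0.9891481 * 0.9426172
k_eff = 1.0217

1.0217


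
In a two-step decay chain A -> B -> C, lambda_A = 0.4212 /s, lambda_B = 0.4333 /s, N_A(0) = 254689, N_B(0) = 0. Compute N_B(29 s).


N_B(t) = lambda_A * N_A0 / (lambda_B - lambda_A) * [exp(-lambda_A*t) - exp(-lambda_B*t)]
exp(-0.4212*29) = 4.956553e-06; exp(-0.4333*29) = 3.489682e-06
N_B = 0.4212 * 254689 / (0.4333 - 0.4212) * (4.956553e-06 - 3.489682e-06)
N_B = 13.005

13.005


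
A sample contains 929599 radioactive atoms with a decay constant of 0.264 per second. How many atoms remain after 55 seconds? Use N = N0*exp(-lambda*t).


N = N0 * exp(-lambda * t)
N = 929599 * exp(-0.264 * 55)
N = 0.45956

0.45956


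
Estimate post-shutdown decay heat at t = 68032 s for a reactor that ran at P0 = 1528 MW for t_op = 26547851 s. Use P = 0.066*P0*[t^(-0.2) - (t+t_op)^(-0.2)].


P/P0 = 0.066 * [t^(-0.2) - (t + t_op)^(-0.2)]
P/P0 = 0.066 * [68032^(-0.2) - (68032 + 26547851)^(-0.2)]
P/P0 = 0.066 * [0.1080084 - 0.03273195] = 0.004968246
P = 1528 * 0.004968246 = 7.5915 MW

7.5915


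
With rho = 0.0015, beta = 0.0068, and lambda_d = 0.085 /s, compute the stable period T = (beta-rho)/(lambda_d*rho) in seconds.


T = (beta - rho) / (lambda_d * rho)
T = (0.0068 - 0.0015) / (0.085 * 0.0015)
T = 41.569 s

41.569


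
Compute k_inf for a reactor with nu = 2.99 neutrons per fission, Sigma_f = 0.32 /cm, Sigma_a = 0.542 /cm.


k_inf = nu * Sigma_f / Sigma_a
k_inf = 2.99 * 0.32 / 0.542
k_inf = 1.7653

1.7653


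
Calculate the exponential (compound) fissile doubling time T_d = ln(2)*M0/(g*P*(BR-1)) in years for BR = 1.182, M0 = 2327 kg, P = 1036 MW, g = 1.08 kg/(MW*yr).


Breeding gain G = BR - 1 = 1.182 - 1 = 0.182
Fissile production rate = g * P * G = 1.08 * 1036 * 0.182 = 203.63616 kg/yr
T_d = ln(2) * M0 / (g * P * G)
T_d = ln(2) * 2327 / 203.63616 = 7.9208 yr

7.9208


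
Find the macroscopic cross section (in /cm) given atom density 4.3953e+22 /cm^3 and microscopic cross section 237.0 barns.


Sigma = N * sigma_barns * 1e-24
Sigma = 4.3953e+22 * 237.0 * 1e-24
Sigma = 10.417 /cm

10.417


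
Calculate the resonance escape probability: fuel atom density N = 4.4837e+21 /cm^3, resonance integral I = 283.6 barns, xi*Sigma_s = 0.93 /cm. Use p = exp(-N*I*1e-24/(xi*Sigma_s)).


p = exp(-N * I * 1e-24 / (xi*Sigma_s))
p = exp(-4.4837e+21 * 283.6 * 1e-24 / 0.93)
p = 0.25480

0.25480


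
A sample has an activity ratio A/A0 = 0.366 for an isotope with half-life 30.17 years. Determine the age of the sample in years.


lambda = ln(2) / t_half = ln(2) / 30.17 = 0.02297472 /yr
t = -ln(A/A0) / lambda
t = -ln(0.366) / 0.02297472
t = 43.749 yr

43.749


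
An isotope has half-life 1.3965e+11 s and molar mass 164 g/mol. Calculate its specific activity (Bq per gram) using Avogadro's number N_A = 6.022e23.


lambda = ln(2) / t_half = ln(2) / 1.3965e+11 = 4.963460e-12 /s
SA = lambda * N_A / M
SA = 4.963460e-12 * 6.022e23 / 164
SA = 1.8226e+10 Bq/g

1.8226e+10


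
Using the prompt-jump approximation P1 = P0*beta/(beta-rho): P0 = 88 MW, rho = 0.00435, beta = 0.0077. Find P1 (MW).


P1/P0 = beta / (beta - rho)
P1/P0 = 0.0077 / (0.0077 - 0.00435) = 2.298507
P1 = 88 * 2.298507 = 202.27 MW

202.27


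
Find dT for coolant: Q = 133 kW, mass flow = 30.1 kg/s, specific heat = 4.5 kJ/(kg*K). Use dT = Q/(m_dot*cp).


dT = Q / (m_dot * cp)
dT = 133 / (30.1 * 4.5)
dT = 0.98191 C

0.98191


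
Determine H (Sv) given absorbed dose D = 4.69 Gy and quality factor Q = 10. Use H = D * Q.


H = D * Q
H = 4.69 * 10
H = 46.900 Sv

46.900


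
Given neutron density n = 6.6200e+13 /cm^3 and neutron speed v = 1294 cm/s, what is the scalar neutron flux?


phi = n * v
phi = 6.6200e+13 * 1294
phi = 8.5663e+16 /cm^2/s

8.5663e+16


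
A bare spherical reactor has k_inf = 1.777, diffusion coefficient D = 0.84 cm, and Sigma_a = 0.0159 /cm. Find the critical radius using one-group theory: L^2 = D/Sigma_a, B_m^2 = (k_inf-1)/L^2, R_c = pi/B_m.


L^2 = D / Sigma_a = 0.84 / 0.0159 = 52.83019 cm^2
B_m^2 = (k_inf - 1) / L^2 = (1.777 - 1) / 52.83019 = 0.01470750 /cm^2
For a bare sphere: B_g = pi/R, so R_c = pi / sqrt(B_m^2)
R_c = pi / sqrt(0.01470750) = 25.905 cm

25.905


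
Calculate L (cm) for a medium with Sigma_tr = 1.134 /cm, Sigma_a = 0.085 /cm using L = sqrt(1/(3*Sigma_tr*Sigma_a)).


D = 1 / (3 * Sigma_tr) = 1 / (3 * 1.134) = 0.2939447 cm
L = sqrt(D / Sigma_a)
L = sqrt(0.2939447 / 0.085)
L = 1.8596 cm

1.8596


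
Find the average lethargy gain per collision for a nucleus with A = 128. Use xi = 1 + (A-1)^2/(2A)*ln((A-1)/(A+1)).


xi = 1 + (A-1)^2/(2A) * ln((A-1)/(A+1))
xi = 1 + (128-1)^2/(2*128) * ln((128-1)/(128 +1))
xi = 0.015544

0.015544


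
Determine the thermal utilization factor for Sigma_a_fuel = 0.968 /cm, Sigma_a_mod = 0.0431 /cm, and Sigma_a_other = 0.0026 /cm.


f = Sigma_a_fuel / (Sigma_a_fuel + Sigma_a_mod + Sigma_a_other)
f = 0.968 / (0.968 + 0.0431 + 0.0026)
f = 0.95492

0.95492


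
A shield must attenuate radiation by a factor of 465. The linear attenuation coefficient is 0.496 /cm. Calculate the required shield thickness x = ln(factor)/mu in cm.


x = ln(factor) / mu
x = ln(465) / 0.496
x = 12.383 cm

12.383
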